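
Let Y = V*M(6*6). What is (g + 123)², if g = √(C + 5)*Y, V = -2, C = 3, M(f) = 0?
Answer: 15129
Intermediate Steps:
Y = 0 (Y = -2*0 = 0)
g = 0 (g = √(3 + 5)*0 = √8*0 = (2*√2)*0 = 0)
(g + 123)² = (0 + 123)² = 123² = 15129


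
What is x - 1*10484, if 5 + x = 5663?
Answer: -4826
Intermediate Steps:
x = 5658 (x = -5 + 5663 = 5658)
x - 1*10484 = 5658 - 1*10484 = 5658 - 10484 = -4826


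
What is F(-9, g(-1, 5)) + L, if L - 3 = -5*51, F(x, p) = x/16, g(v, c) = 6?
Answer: -4041/16 ≈ -252.56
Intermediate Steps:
F(x, p) = x/16 (F(x, p) = x*(1/16) = x/16)
L = -252 (L = 3 - 5*51 = 3 - 255 = -252)
F(-9, g(-1, 5)) + L = (1/16)*(-9) - 252 = -9/16 - 252 = -4041/16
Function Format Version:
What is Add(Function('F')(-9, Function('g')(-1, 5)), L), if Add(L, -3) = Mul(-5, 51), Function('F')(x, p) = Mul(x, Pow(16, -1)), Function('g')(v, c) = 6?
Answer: Rational(-4041, 16) ≈ -252.56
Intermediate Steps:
Function('F')(x, p) = Mul(Rational(1, 16), x) (Function('F')(x, p) = Mul(x, Rational(1, 16)) = Mul(Rational(1, 16), x))
L = -252 (L = Add(3, Mul(-5, 51)) = Add(3, -255) = -252)
Add(Function('F')(-9, Function('g')(-1, 5)), L) = Add(Mul(Rational(1, 16), -9), -252) = Add(Rational(-9, 16), -252) = Rational(-4041, 16)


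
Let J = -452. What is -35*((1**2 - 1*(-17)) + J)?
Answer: 15190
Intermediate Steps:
-35*((1**2 - 1*(-17)) + J) = -35*((1**2 - 1*(-17)) - 452) = -35*((1 + 17) - 452) = -35*(18 - 452) = -35*(-434) = 15190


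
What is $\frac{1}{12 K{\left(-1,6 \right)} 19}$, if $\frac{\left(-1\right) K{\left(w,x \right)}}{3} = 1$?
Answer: $- \frac{1}{684} \approx -0.001462$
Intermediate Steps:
$K{\left(w,x \right)} = -3$ ($K{\left(w,x \right)} = \left(-3\right) 1 = -3$)
$\frac{1}{12 K{\left(-1,6 \right)} 19} = \frac{1}{12 \left(-3\right) 19} = \frac{1}{\left(-36\right) 19} = \frac{1}{-684} = - \frac{1}{684}$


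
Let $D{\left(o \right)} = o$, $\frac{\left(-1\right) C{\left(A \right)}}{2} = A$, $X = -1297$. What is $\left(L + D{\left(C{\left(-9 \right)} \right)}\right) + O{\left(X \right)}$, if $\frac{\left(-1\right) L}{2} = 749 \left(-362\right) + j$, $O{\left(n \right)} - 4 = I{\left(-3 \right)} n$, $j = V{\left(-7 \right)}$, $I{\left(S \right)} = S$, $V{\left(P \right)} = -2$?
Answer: $546193$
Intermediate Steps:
$C{\left(A \right)} = - 2 A$
$j = -2$
$O{\left(n \right)} = 4 - 3 n$
$L = 542280$ ($L = - 2 \left(749 \left(-362\right) - 2\right) = - 2 \left(-271138 - 2\right) = \left(-2\right) \left(-271140\right) = 542280$)
$\left(L + D{\left(C{\left(-9 \right)} \right)}\right) + O{\left(X \right)} = \left(542280 - -18\right) + \left(4 - -3891\right) = \left(542280 + 18\right) + \left(4 + 3891\right) = 542298 + 3895 = 546193$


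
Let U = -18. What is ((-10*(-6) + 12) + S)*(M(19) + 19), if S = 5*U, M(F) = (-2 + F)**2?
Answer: -5544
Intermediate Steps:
S = -90 (S = 5*(-18) = -90)
((-10*(-6) + 12) + S)*(M(19) + 19) = ((-10*(-6) + 12) - 90)*((-2 + 19)**2 + 19) = ((60 + 12) - 90)*(17**2 + 19) = (72 - 90)*(289 + 19) = -18*308 = -5544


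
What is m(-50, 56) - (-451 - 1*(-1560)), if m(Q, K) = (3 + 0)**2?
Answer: -1100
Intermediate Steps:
m(Q, K) = 9 (m(Q, K) = 3**2 = 9)
m(-50, 56) - (-451 - 1*(-1560)) = 9 - (-451 - 1*(-1560)) = 9 - (-451 + 1560) = 9 - 1*1109 = 9 - 1109 = -1100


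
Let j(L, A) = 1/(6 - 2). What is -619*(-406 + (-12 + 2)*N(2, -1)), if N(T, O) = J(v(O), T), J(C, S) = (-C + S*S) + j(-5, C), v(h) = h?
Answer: 567623/2 ≈ 2.8381e+5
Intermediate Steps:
j(L, A) = ¼ (j(L, A) = 1/4 = ¼)
J(C, S) = ¼ + S² - C (J(C, S) = (-C + S*S) + ¼ = (-C + S²) + ¼ = (S² - C) + ¼ = ¼ + S² - C)
N(T, O) = ¼ + T² - O
-619*(-406 + (-12 + 2)*N(2, -1)) = -619*(-406 + (-12 + 2)*(¼ + 2² - 1*(-1))) = -619*(-406 - 10*(¼ + 4 + 1)) = -619*(-406 - 10*21/4) = -619*(-406 - 105/2) = -619*(-917/2) = 567623/2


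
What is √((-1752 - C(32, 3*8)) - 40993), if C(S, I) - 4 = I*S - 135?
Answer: I*√43382 ≈ 208.28*I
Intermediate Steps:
C(S, I) = -131 + I*S (C(S, I) = 4 + (I*S - 135) = 4 + (-135 + I*S) = -131 + I*S)
√((-1752 - C(32, 3*8)) - 40993) = √((-1752 - (-131 + (3*8)*32)) - 40993) = √((-1752 - (-131 + 24*32)) - 40993) = √((-1752 - (-131 + 768)) - 40993) = √((-1752 - 1*637) - 40993) = √((-1752 - 637) - 40993) = √(-2389 - 40993) = √(-43382) = I*√43382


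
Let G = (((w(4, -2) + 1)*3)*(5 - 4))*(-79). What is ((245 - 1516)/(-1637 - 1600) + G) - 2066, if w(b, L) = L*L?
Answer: -10522216/3237 ≈ -3250.6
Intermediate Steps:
w(b, L) = L**2
G = -1185 (G = ((((-2)**2 + 1)*3)*(5 - 4))*(-79) = (((4 + 1)*3)*1)*(-79) = ((5*3)*1)*(-79) = (15*1)*(-79) = 15*(-79) = -1185)
((245 - 1516)/(-1637 - 1600) + G) - 2066 = ((245 - 1516)/(-1637 - 1600) - 1185) - 2066 = (-1271/(-3237) - 1185) - 2066 = (-1271*(-1/3237) - 1185) - 2066 = (1271/3237 - 1185) - 2066 = -3834574/3237 - 2066 = -10522216/3237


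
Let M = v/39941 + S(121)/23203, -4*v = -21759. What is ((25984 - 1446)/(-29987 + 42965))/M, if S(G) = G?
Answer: 45481233204748/3401569625769 ≈ 13.371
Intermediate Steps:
v = 21759/4 (v = -¼*(-21759) = 21759/4 ≈ 5439.8)
M = 524205521/3707004092 (M = (21759/4)/39941 + 121/23203 = (21759/4)*(1/39941) + 121*(1/23203) = 21759/159764 + 121/23203 = 524205521/3707004092 ≈ 0.14141)
((25984 - 1446)/(-29987 + 42965))/M = ((25984 - 1446)/(-29987 + 42965))/(524205521/3707004092) = (24538/12978)*(3707004092/524205521) = (24538*(1/12978))*(3707004092/524205521) = (12269/6489)*(3707004092/524205521) = 45481233204748/3401569625769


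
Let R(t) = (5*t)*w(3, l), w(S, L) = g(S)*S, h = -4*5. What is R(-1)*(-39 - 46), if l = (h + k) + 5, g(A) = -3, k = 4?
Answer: -3825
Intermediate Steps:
h = -20
l = -11 (l = (-20 + 4) + 5 = -16 + 5 = -11)
w(S, L) = -3*S
R(t) = -45*t (R(t) = (5*t)*(-3*3) = (5*t)*(-9) = -45*t)
R(-1)*(-39 - 46) = (-45*(-1))*(-39 - 46) = 45*(-85) = -3825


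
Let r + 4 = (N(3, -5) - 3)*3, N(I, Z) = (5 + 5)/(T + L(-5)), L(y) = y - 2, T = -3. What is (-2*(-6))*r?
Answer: -192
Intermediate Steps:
L(y) = -2 + y
N(I, Z) = -1 (N(I, Z) = (5 + 5)/(-3 + (-2 - 5)) = 10/(-3 - 7) = 10/(-10) = 10*(-⅒) = -1)
r = -16 (r = -4 + (-1 - 3)*3 = -4 - 4*3 = -4 - 12 = -16)
(-2*(-6))*r = -2*(-6)*(-16) = 12*(-16) = -192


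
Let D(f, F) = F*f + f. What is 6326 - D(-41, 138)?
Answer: 12025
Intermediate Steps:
D(f, F) = f + F*f
6326 - D(-41, 138) = 6326 - (-41)*(1 + 138) = 6326 - (-41)*139 = 6326 - 1*(-5699) = 6326 + 5699 = 12025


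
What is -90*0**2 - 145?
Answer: -145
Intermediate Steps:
-90*0**2 - 145 = -90*0 - 145 = 0 - 145 = -145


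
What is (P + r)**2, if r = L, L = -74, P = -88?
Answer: 26244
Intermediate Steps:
r = -74
(P + r)**2 = (-88 - 74)**2 = (-162)**2 = 26244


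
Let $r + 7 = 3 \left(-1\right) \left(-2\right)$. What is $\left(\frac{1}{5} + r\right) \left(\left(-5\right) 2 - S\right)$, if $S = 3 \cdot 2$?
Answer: $\frac{64}{5} \approx 12.8$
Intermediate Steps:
$S = 6$
$r = -1$ ($r = -7 + 3 \left(-1\right) \left(-2\right) = -7 - -6 = -7 + 6 = -1$)
$\left(\frac{1}{5} + r\right) \left(\left(-5\right) 2 - S\right) = \left(\frac{1}{5} - 1\right) \left(\left(-5\right) 2 - 6\right) = \left(\frac{1}{5} - 1\right) \left(-10 - 6\right) = \left(- \frac{4}{5}\right) \left(-16\right) = \frac{64}{5}$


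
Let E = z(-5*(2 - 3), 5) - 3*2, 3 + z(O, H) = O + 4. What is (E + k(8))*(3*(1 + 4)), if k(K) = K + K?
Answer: 240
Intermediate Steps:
k(K) = 2*K
z(O, H) = 1 + O (z(O, H) = -3 + (O + 4) = -3 + (4 + O) = 1 + O)
E = 0 (E = (1 - 5*(2 - 3)) - 3*2 = (1 - 5*(-1)) - 6 = (1 + 5) - 6 = 6 - 6 = 0)
(E + k(8))*(3*(1 + 4)) = (0 + 2*8)*(3*(1 + 4)) = (0 + 16)*(3*5) = 16*15 = 240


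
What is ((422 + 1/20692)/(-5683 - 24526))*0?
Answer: 0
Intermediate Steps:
((422 + 1/20692)/(-5683 - 24526))*0 = ((422 + 1/20692)/(-30209))*0 = ((8732025/20692)*(-1/30209))*0 = -8732025/625084628*0 = 0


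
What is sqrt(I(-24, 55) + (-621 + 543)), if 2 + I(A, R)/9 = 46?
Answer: sqrt(318) ≈ 17.833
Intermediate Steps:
I(A, R) = 396 (I(A, R) = -18 + 9*46 = -18 + 414 = 396)
sqrt(I(-24, 55) + (-621 + 543)) = sqrt(396 + (-621 + 543)) = sqrt(396 - 78) = sqrt(318)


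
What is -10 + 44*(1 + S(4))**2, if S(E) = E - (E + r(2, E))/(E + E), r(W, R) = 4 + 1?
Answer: 10411/16 ≈ 650.69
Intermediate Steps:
r(W, R) = 5
S(E) = E - (5 + E)/(2*E) (S(E) = E - (E + 5)/(E + E) = E - (5 + E)/(2*E))
-10 + 44*(1 + S(4))**2 = -10 + 44*(1 + (-1/2 + 4 - 5/2/4))**2 = -10 + 44*(1 + (-1/2 + 4 - 5/2*1/4))**2 = -10 + 44*(1 + (-1/2 + 4 - 5/8))**2 = -10 + 44*(1 + 23/8)**2 = -10 + 44*(31/8)**2 = -10 + 44*(961/64) = -10 + 10571/16 = 10411/16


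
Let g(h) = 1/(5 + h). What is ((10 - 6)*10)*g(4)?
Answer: 40/9 ≈ 4.4444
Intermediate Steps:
((10 - 6)*10)*g(4) = ((10 - 6)*10)/(5 + 4) = (4*10)/9 = 40*(1/9) = 40/9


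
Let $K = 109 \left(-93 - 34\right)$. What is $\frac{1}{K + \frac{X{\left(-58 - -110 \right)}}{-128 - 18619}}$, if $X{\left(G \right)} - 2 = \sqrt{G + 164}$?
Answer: $- \frac{4865122512081}{67347891453766513} + \frac{112482 \sqrt{6}}{67347891453766513} \approx -7.2239 \cdot 10^{-5}$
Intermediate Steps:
$X{\left(G \right)} = 2 + \sqrt{164 + G}$ ($X{\left(G \right)} = 2 + \sqrt{G + 164} = 2 + \sqrt{164 + G}$)
$K = -13843$ ($K = 109 \left(-127\right) = -13843$)
$\frac{1}{K + \frac{X{\left(-58 - -110 \right)}}{-128 - 18619}} = \frac{1}{-13843 + \frac{2 + \sqrt{164 - -52}}{-128 - 18619}} = \frac{1}{-13843 + \frac{2 + \sqrt{164 + \left(-58 + 110\right)}}{-128 - 18619}} = \frac{1}{-13843 + \frac{2 + \sqrt{164 + 52}}{-18747}} = \frac{1}{-13843 + \left(2 + \sqrt{216}\right) \left(- \frac{1}{18747}\right)} = \frac{1}{-13843 + \left(2 + 6 \sqrt{6}\right) \left(- \frac{1}{18747}\right)} = \frac{1}{-13843 - \left(\frac{2}{18747} + \frac{2 \sqrt{6}}{6249}\right)} = \frac{1}{- \frac{259514723}{18747} - \frac{2 \sqrt{6}}{6249}}$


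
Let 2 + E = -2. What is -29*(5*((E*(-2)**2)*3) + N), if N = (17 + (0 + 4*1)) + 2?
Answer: 6293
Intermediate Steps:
E = -4 (E = -2 - 2 = -4)
N = 23 (N = (17 + (0 + 4)) + 2 = (17 + 4) + 2 = 21 + 2 = 23)
-29*(5*((E*(-2)**2)*3) + N) = -29*(5*(-4*(-2)**2*3) + 23) = -29*(5*(-4*4*3) + 23) = -29*(5*(-16*3) + 23) = -29*(5*(-48) + 23) = -29*(-240 + 23) = -29*(-217) = 6293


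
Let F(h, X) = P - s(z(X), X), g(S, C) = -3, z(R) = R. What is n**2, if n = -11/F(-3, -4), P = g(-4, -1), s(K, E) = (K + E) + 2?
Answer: 121/9 ≈ 13.444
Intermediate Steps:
s(K, E) = 2 + E + K (s(K, E) = (E + K) + 2 = 2 + E + K)
P = -3
F(h, X) = -5 - 2*X (F(h, X) = -3 - (2 + X + X) = -3 - (2 + 2*X) = -3 + (-2 - 2*X) = -5 - 2*X)
n = -11/3 (n = -11/(-5 - 2*(-4)) = -11/(-5 + 8) = -11/3 ≈ -3.6667)
n**2 = (-11/3)**2 = 121/9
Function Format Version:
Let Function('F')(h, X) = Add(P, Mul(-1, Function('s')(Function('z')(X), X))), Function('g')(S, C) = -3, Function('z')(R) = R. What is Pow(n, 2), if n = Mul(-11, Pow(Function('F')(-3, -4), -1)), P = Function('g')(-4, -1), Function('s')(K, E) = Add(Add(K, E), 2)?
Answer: Rational(121, 9) ≈ 13.444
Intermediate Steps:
Function('s')(K, E) = Add(2, E, K) (Function('s')(K, E) = Add(Add(E, K), 2) = Add(2, E, K))
P = -3
Function('F')(h, X) = Add(-5, Mul(-2, X)) (Function('F')(h, X) = Add(-3, Mul(-1, Add(2, X, X))) = Add(-3, Mul(-1, Add(2, Mul(2, X)))) = Add(-3, Add(-2, Mul(-2, X))) = Add(-5, Mul(-2, X)))
n = Rational(-11, 3) (n = Mul(-11, Pow(Add(-5, Mul(-2, -4)), -1)) = Mul(-11, Pow(Add(-5, 8), -1)) = Mul(-11, Pow(3, -1)) = Mul(-11, Rational(1, 3)) = Rational(-11, 3) ≈ -3.6667)
Pow(n, 2) = Pow(Rational(-11, 3), 2) = Rational(121, 9)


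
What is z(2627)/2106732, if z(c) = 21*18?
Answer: 63/351122 ≈ 0.00017942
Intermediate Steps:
z(c) = 378
z(2627)/2106732 = 378/2106732 = 378*(1/2106732) = 63/351122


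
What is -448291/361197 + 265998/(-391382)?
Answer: -135765353884/70683002127 ≈ -1.9208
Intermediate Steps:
-448291/361197 + 265998/(-391382) = -448291*1/361197 + 265998*(-1/391382) = -448291/361197 - 132999/195691 = -135765353884/70683002127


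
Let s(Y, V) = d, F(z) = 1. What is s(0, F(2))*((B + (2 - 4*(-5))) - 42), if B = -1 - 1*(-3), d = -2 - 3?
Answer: 90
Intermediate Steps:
d = -5
s(Y, V) = -5
B = 2 (B = -1 + 3 = 2)
s(0, F(2))*((B + (2 - 4*(-5))) - 42) = -5*((2 + (2 - 4*(-5))) - 42) = -5*((2 + (2 + 20)) - 42) = -5*((2 + 22) - 42) = -5*(24 - 42) = -5*(-18) = 90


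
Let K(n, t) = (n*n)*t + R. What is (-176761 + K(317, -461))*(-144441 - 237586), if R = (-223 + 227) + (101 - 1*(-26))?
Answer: 17765042093593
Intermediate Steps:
R = 131 (R = 4 + (101 + 26) = 4 + 127 = 131)
K(n, t) = 131 + t*n² (K(n, t) = (n*n)*t + 131 = n²*t + 131 = t*n² + 131 = 131 + t*n²)
(-176761 + K(317, -461))*(-144441 - 237586) = (-176761 + (131 - 461*317²))*(-144441 - 237586) = (-176761 + (131 - 461*100489))*(-382027) = (-176761 + (131 - 46325429))*(-382027) = (-176761 - 46325298)*(-382027) = -46502059*(-382027) = 17765042093593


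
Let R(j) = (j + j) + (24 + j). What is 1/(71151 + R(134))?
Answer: 1/71577 ≈ 1.3971e-5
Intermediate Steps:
R(j) = 24 + 3*j (R(j) = 2*j + (24 + j) = 24 + 3*j)
1/(71151 + R(134)) = 1/(71151 + (24 + 3*134)) = 1/(71151 + (24 + 402)) = 1/(71151 + 426) = 1/71577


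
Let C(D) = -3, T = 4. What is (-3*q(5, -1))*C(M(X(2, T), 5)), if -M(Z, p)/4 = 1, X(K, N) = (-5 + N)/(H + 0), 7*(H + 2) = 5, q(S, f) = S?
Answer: 45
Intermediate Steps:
H = -9/7 (H = -2 + (⅐)*5 = -2 + 5/7 = -9/7 ≈ -1.2857)
X(K, N) = 35/9 - 7*N/9 (X(K, N) = (-5 + N)/(-9/7 + 0) = (-5 + N)/(-9/7) = (-5 + N)*(-7/9) = 35/9 - 7*N/9)
M(Z, p) = -4 (M(Z, p) = -4*1 = -4)
(-3*q(5, -1))*C(M(X(2, T), 5)) = -3*5*(-3) = -15*(-3) = 45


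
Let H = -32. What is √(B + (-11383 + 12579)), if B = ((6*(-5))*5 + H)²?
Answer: 4*√2145 ≈ 185.26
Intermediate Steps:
B = 33124 (B = ((6*(-5))*5 - 32)² = (-30*5 - 32)² = (-150 - 32)² = (-182)² = 33124)
√(B + (-11383 + 12579)) = √(33124 + (-11383 + 12579)) = √(33124 + 1196) = √34320 = 4*√2145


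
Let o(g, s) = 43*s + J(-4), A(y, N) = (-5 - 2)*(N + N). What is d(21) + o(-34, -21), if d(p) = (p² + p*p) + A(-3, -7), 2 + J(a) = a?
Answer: 71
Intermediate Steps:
A(y, N) = -14*N
J(a) = -2 + a
o(g, s) = -6 + 43*s (o(g, s) = 43*s + (-2 - 4) = 43*s - 6 = -6 + 43*s)
d(p) = 98 + 2*p² (d(p) = (p² + p*p) - 14*(-7) = (p² + p²) + 98 = 2*p² + 98 = 98 + 2*p²)
d(21) + o(-34, -21) = (98 + 2*21²) + (-6 + 43*(-21)) = (98 + 2*441) + (-6 - 903) = (98 + 882) - 909 = 980 - 909 = 71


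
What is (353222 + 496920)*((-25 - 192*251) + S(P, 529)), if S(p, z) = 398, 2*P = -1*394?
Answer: -40652940298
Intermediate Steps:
P = -197 (P = (-1*394)/2 = (½)*(-394) = -197)
(353222 + 496920)*((-25 - 192*251) + S(P, 529)) = (353222 + 496920)*((-25 - 192*251) + 398) = 850142*((-25 - 48192) + 398) = 850142*(-48217 + 398) = 850142*(-47819) = -40652940298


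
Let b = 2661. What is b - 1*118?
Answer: 2543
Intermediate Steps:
b - 1*118 = 2661 - 1*118 = 2661 - 118 = 2543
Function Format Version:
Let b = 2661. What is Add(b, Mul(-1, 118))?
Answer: 2543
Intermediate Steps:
Add(b, Mul(-1, 118)) = Add(2661, Mul(-1, 118)) = Add(2661, -118) = 2543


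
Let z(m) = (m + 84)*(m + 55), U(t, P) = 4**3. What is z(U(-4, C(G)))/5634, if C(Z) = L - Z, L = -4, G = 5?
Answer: 8806/2817 ≈ 3.1260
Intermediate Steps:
C(Z) = -4 - Z
U(t, P) = 64
z(m) = (55 + m)*(84 + m) (z(m) = (84 + m)*(55 + m) = (55 + m)*(84 + m))
z(U(-4, C(G)))/5634 = (4620 + 64**2 + 139*64)/5634 = (4620 + 4096 + 8896)*(1/5634) = 17612*(1/5634) = 8806/2817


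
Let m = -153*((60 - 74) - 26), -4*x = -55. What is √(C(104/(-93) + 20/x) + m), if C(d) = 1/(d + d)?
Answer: √181098069/172 ≈ 78.240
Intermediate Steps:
x = 55/4 (x = -¼*(-55) = 55/4 ≈ 13.750)
C(d) = 1/(2*d)
m = 6120 (m = -153*(-14 - 26) = -153*(-40) = 6120)
√(C(104/(-93) + 20/x) + m) = √(1/(2*(104/(-93) + 20/(55/4))) + 6120) = √(1/(2*(104*(-1/93) + 20*(4/55))) + 6120) = √(1/(2*(-104/93 + 16/11)) + 6120) = √(1/(2*(344/1023)) + 6120) = √((½)*(1023/344) + 6120) = √(1023/688 + 6120) = √(4211583/688) = √181098069/172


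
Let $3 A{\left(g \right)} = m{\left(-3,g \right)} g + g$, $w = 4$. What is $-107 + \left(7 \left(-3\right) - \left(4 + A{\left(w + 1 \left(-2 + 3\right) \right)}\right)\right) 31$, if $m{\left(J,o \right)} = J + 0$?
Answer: $- \frac{2336}{3} \approx -778.67$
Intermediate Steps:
$m{\left(J,o \right)} = J$
$A{\left(g \right)} = - \frac{2 g}{3}$ ($A{\left(g \right)} = \frac{- 3 g + g}{3} = \frac{\left(-2\right) g}{3} = - \frac{2 g}{3}$)
$-107 + \left(7 \left(-3\right) - \left(4 + A{\left(w + 1 \left(-2 + 3\right) \right)}\right)\right) 31 = -107 + \left(7 \left(-3\right) - \left(4 - \frac{2 \left(4 + 1 \left(-2 + 3\right)\right)}{3}\right)\right) 31 = -107 + \left(-21 - \left(4 - \frac{2 \left(4 + 1 \cdot 1\right)}{3}\right)\right) 31 = -107 + \left(-21 - \left(4 - \frac{2 \left(4 + 1\right)}{3}\right)\right) 31 = -107 + \left(-21 - \left(4 - \frac{10}{3}\right)\right) 31 = -107 + \left(-21 - \frac{2}{3}\right) 31 = -107 - \frac{2015}{3} = - \frac{2336}{3}$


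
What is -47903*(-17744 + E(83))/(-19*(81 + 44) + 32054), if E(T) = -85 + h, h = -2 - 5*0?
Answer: 854158393/29679 ≈ 28780.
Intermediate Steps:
h = -2 (h = -2 + 0 = -2)
E(T) = -87 (E(T) = -85 - 2 = -87)
-47903*(-17744 + E(83))/(-19*(81 + 44) + 32054) = -47903*(-17744 - 87)/(-19*(81 + 44) + 32054) = -47903*(-17831/(-19*125 + 32054)) = -47903*(-17831/(-2375 + 32054)) = -47903/(29679*(-1/17831)) = -47903/(-29679/17831) = -47903*(-17831/29679) = 854158393/29679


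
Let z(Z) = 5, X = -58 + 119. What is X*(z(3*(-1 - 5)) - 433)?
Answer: -26108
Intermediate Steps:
X = 61
X*(z(3*(-1 - 5)) - 433) = 61*(5 - 433) = 61*(-428) = -26108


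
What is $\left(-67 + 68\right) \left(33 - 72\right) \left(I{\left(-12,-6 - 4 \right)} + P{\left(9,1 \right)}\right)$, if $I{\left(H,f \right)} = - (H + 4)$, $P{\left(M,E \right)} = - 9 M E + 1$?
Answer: $2808$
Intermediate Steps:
$P{\left(M,E \right)} = 1 - 9 E M$ ($P{\left(M,E \right)} = - 9 E M + 1 = 1 - 9 E M$)
$I{\left(H,f \right)} = -4 - H$ ($I{\left(H,f \right)} = - (4 + H) = -4 - H$)
$\left(-67 + 68\right) \left(33 - 72\right) \left(I{\left(-12,-6 - 4 \right)} + P{\left(9,1 \right)}\right) = \left(-67 + 68\right) \left(33 - 72\right) \left(\left(-4 - -12\right) + \left(1 - 9 \cdot 9\right)\right) = 1 \left(-39\right) \left(\left(-4 + 12\right) + \left(1 - 81\right)\right) = - 39 \left(8 - 80\right) = \left(-39\right) \left(-72\right) = 2808$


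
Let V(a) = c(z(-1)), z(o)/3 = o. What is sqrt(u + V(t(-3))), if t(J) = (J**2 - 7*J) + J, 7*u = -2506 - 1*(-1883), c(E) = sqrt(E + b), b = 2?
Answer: sqrt(-89 + I) ≈ 0.053 + 9.4341*I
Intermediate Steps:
z(o) = 3*o
c(E) = sqrt(2 + E) (c(E) = sqrt(E + 2) = sqrt(2 + E))
u = -89 (u = (-2506 - 1*(-1883))/7 = (-2506 + 1883)/7 = (1/7)*(-623) = -89)
t(J) = J**2 - 6*J
V(a) = I (V(a) = sqrt(2 + 3*(-1)) = sqrt(2 - 3) = sqrt(-1) = I)
sqrt(u + V(t(-3))) = sqrt(-89 + I)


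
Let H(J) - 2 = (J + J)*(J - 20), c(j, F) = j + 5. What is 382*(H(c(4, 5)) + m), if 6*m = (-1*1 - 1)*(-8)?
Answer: -221560/3 ≈ -73853.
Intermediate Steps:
c(j, F) = 5 + j
H(J) = 2 + 2*J*(-20 + J) (H(J) = 2 + (J + J)*(J - 20) = 2 + (2*J)*(-20 + J) = 2 + 2*J*(-20 + J))
m = 8/3 (m = ((-1*1 - 1)*(-8))/6 = ((-1 - 1)*(-8))/6 = (-2*(-8))/6 = (1/6)*16 = 8/3 ≈ 2.6667)
382*(H(c(4, 5)) + m) = 382*((2 - 40*(5 + 4) + 2*(5 + 4)**2) + 8/3) = 382*((2 - 40*9 + 2*9**2) + 8/3) = 382*((2 - 360 + 2*81) + 8/3) = 382*((2 - 360 + 162) + 8/3) = 382*(-196 + 8/3) = 382*(-580/3) = -221560/3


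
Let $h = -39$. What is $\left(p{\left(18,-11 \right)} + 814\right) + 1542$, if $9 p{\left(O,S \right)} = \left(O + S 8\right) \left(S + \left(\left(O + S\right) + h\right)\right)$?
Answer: $\frac{24214}{9} \approx 2690.4$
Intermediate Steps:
$p{\left(O,S \right)} = \frac{\left(O + 8 S\right) \left(-39 + O + 2 S\right)}{9}$ ($p{\left(O,S \right)} = \frac{\left(O + S 8\right) \left(S - \left(39 - O - S\right)\right)}{9} = \frac{\left(O + 8 S\right) \left(S + \left(-39 + O + S\right)\right)}{9} = \frac{\left(O + 8 S\right) \left(-39 + O + 2 S\right)}{9}$)
$\left(p{\left(18,-11 \right)} + 814\right) + 1542 = \left(\left(\left(- \frac{104}{3}\right) \left(-11\right) - 78 + \frac{18^{2}}{9} + \frac{16 \left(-11\right)^{2}}{9} + \frac{10}{9} \cdot 18 \left(-11\right)\right) + 814\right) + 1542 = \left(\left(\frac{1144}{3} - 78 + \frac{1}{9} \cdot 324 + \frac{16}{9} \cdot 121 - 220\right) + 814\right) + 1542 = \left(\left(\frac{1144}{3} - 78 + 36 + \frac{1936}{9} - 220\right) + 814\right) + 1542 = \left(\frac{3010}{9} + 814\right) + 1542 = \frac{10336}{9} + 1542 = \frac{24214}{9}$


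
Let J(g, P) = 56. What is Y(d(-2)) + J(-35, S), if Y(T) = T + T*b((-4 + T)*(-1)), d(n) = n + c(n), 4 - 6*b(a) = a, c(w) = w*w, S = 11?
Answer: 176/3 ≈ 58.667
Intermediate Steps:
c(w) = w**2
b(a) = 2/3 - a/6
d(n) = n + n**2
Y(T) = T + T**2/6 (Y(T) = T + T*(2/3 - (-4 + T)*(-1)/6) = T + T*(2/3 - (4 - T)/6) = T + T*(2/3 + (-2/3 + T/6)) = T + T*(T/6) = T + T**2/6)
Y(d(-2)) + J(-35, S) = (-2*(1 - 2))*(6 - 2*(1 - 2))/6 + 56 = (-2*(-1))*(6 - 2*(-1))/6 + 56 = (1/6)*2*(6 + 2) + 56 = (1/6)*2*8 + 56 = 8/3 + 56 = 176/3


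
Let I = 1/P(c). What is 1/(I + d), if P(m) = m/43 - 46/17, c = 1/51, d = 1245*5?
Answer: 349/2172396 ≈ 0.00016065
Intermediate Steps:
d = 6225
c = 1/51 ≈ 0.019608
P(m) = -46/17 + m/43 (P(m) = m*(1/43) - 46*1/17 = m/43 - 46/17 = -46/17 + m/43)
I = -129/349 (I = 1/(-46/17 + (1/43)*(1/51)) = 1/(-46/17 + 1/2193) = 1/(-349/129) = -129/349 ≈ -0.36963)
1/(I + d) = 1/(-129/349 + 6225) = 1/(2172396/349) = 349/2172396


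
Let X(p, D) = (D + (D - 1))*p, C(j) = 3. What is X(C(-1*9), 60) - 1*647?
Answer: -290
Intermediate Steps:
X(p, D) = p*(-1 + 2*D) (X(p, D) = (D + (-1 + D))*p = (-1 + 2*D)*p = p*(-1 + 2*D))
X(C(-1*9), 60) - 1*647 = 3*(-1 + 2*60) - 1*647 = 3*(-1 + 120) - 647 = 3*119 - 647 = 357 - 647 = -290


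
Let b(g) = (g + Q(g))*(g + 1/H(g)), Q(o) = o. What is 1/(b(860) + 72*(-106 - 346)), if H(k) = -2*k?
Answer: 1/1446655 ≈ 6.9125e-7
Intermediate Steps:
b(g) = 2*g*(g - 1/(2*g)) (b(g) = (g + g)*(g + 1/(-2*g)) = (2*g)*(g - 1/(2*g)) = 2*g*(g - 1/(2*g)))
1/(b(860) + 72*(-106 - 346)) = 1/((-1 + 2*860**2) + 72*(-106 - 346)) = 1/((-1 + 2*739600) + 72*(-452)) = 1/((-1 + 1479200) - 32544) = 1/(1479199 - 32544) = 1/1446655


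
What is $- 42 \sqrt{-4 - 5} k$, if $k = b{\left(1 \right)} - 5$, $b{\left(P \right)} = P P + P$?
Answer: $378 i \approx 378.0 i$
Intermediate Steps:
$b{\left(P \right)} = P + P^{2}$ ($b{\left(P \right)} = P^{2} + P = P + P^{2}$)
$k = -3$ ($k = 1 \left(1 + 1\right) - 5 = 1 \cdot 2 - 5 = 2 - 5 = -3$)
$- 42 \sqrt{-4 - 5} k = - 42 \sqrt{-4 - 5} \left(-3\right) = - 42 \sqrt{-9} \left(-3\right) = - 42 \cdot 3 i \left(-3\right) = - 126 i \left(-3\right) = 378 i$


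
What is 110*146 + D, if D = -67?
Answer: 15993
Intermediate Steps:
110*146 + D = 110*146 - 67 = 16060 - 67 = 15993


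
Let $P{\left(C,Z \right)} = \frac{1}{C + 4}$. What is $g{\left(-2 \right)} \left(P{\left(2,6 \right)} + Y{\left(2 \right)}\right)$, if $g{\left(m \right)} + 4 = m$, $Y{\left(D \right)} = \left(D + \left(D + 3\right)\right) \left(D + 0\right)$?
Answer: $-85$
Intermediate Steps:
$P{\left(C,Z \right)} = \frac{1}{4 + C}$
$Y{\left(D \right)} = D \left(3 + 2 D\right)$ ($Y{\left(D \right)} = \left(D + \left(3 + D\right)\right) D = \left(3 + 2 D\right) D = D \left(3 + 2 D\right)$)
$g{\left(m \right)} = -4 + m$
$g{\left(-2 \right)} \left(P{\left(2,6 \right)} + Y{\left(2 \right)}\right) = \left(-4 - 2\right) \left(\frac{1}{4 + 2} + 2 \left(3 + 2 \cdot 2\right)\right) = - 6 \left(\frac{1}{6} + 2 \left(3 + 4\right)\right) = - 6 \left(\frac{1}{6} + 2 \cdot 7\right) = - 6 \left(\frac{1}{6} + 14\right) = \left(-6\right) \frac{85}{6} = -85$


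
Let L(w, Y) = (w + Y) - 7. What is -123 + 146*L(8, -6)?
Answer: -853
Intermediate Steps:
L(w, Y) = -7 + Y + w (L(w, Y) = (Y + w) - 7 = -7 + Y + w)
-123 + 146*L(8, -6) = -123 + 146*(-7 - 6 + 8) = -123 + 146*(-5) = -123 - 730 = -853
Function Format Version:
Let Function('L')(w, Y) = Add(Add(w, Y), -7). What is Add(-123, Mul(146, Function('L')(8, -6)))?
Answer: -853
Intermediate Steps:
Function('L')(w, Y) = Add(-7, Y, w) (Function('L')(w, Y) = Add(Add(Y, w), -7) = Add(-7, Y, w))
Add(-123, Mul(146, Function('L')(8, -6))) = Add(-123, Mul(146, Add(-7, -6, 8))) = Add(-123, Mul(146, -5)) = Add(-123, -730) = -853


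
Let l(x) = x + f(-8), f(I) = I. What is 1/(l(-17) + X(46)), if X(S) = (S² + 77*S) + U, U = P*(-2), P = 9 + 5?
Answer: 1/5605 ≈ 0.00017841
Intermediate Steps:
P = 14
U = -28 (U = 14*(-2) = -28)
l(x) = -8 + x (l(x) = x - 8 = -8 + x)
X(S) = -28 + S² + 77*S (X(S) = (S² + 77*S) - 28 = -28 + S² + 77*S)
1/(l(-17) + X(46)) = 1/((-8 - 17) + (-28 + 46² + 77*46)) = 1/(-25 + (-28 + 2116 + 3542)) = 1/(-25 + 5630) = 1/5605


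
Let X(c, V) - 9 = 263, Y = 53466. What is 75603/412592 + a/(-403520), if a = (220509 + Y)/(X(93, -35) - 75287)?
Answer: 146706400111/800588565696 ≈ 0.18325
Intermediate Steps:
X(c, V) = 272 (X(c, V) = 9 + 263 = 272)
a = -18265/5001 (a = (220509 + 53466)/(272 - 75287) = 273975/(-75015) = 273975*(-1/75015) = -18265/5001 ≈ -3.6523)
75603/412592 + a/(-403520) = 75603/412592 - 18265/5001/(-403520) = 75603*(1/412592) - 18265/5001*(-1/403520) = 75603/412592 + 281/31046208 = 146706400111/800588565696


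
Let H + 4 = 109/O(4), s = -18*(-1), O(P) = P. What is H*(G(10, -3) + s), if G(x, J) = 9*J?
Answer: -837/4 ≈ -209.25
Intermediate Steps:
s = 18
H = 93/4 (H = -4 + 109/4 = 93/4 ≈ 23.250)
H*(G(10, -3) + s) = 93*(9*(-3) + 18)/4 = 93*(-27 + 18)/4 = (93/4)*(-9) = -837/4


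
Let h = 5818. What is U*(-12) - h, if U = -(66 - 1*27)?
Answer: -5350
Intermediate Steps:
U = -39 (U = -(66 - 27) = -1*39 = -39)
U*(-12) - h = -39*(-12) - 1*5818 = 468 - 5818 = -5350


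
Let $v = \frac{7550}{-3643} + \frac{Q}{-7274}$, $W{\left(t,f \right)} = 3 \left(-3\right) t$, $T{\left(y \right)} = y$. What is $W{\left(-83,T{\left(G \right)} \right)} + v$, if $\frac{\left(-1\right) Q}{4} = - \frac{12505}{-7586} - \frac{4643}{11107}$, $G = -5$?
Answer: $\frac{415811510461915468}{558190045049941} \approx 744.93$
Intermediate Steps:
$Q = - \frac{207342474}{42128851}$ ($Q = - 4 \left(- \frac{12505}{-7586} - \frac{4643}{11107}\right) = - 4 \left(\left(-12505\right) \left(- \frac{1}{7586}\right) - \frac{4643}{11107}\right) = - 4 \left(\frac{12505}{7586} - \frac{4643}{11107}\right) = \left(-4\right) \frac{103671237}{84257702} = - \frac{207342474}{42128851} \approx -4.9216$)
$W{\left(t,f \right)} = - 9 t$
$v = - \frac{1156453190390459}{558190045049941}$ ($v = \frac{7550}{-3643} - \frac{207342474}{42128851 \left(-7274\right)} = 7550 \left(- \frac{1}{3643}\right) - - \frac{103671237}{153222631087} = - \frac{7550}{3643} + \frac{103671237}{153222631087} = - \frac{1156453190390459}{558190045049941} \approx -2.0718$)
$W{\left(-83,T{\left(G \right)} \right)} + v = \left(-9\right) \left(-83\right) - \frac{1156453190390459}{558190045049941} = 747 - \frac{1156453190390459}{558190045049941} = \frac{415811510461915468}{558190045049941}$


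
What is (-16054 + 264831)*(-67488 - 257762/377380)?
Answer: -3168035680617977/188690 ≈ -1.6790e+10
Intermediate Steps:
(-16054 + 264831)*(-67488 - 257762/377380) = 248777*(-67488 - 257762*1/377380) = 248777*(-67488 - 128881/188690) = 248777*(-12734439601/188690) = -3168035680617977/188690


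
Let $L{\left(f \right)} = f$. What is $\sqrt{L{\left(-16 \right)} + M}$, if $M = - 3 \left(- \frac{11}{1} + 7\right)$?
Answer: $2 i \approx 2.0 i$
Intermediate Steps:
$M = 12$ ($M = - 3 \left(\left(-11\right) 1 + 7\right) = - 3 \left(-11 + 7\right) = \left(-3\right) \left(-4\right) = 12$)
$\sqrt{L{\left(-16 \right)} + M} = \sqrt{-16 + 12} = \sqrt{-4} = 2 i$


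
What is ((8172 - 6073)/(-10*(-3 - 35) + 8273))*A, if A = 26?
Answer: 54574/8653 ≈ 6.3069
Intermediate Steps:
((8172 - 6073)/(-10*(-3 - 35) + 8273))*A = ((8172 - 6073)/(-10*(-3 - 35) + 8273))*26 = (2099/(-10*(-38) + 8273))*26 = (2099/(380 + 8273))*26 = (2099/8653)*26 = 54574/8653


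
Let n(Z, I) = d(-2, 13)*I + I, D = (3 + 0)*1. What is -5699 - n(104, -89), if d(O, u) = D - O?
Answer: -5165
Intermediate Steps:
D = 3 (D = 3*1 = 3)
d(O, u) = 3 - O
n(Z, I) = 6*I (n(Z, I) = (3 - 1*(-2))*I + I = (3 + 2)*I + I = 5*I + I = 6*I)
-5699 - n(104, -89) = -5699 - 6*(-89) = -5699 - 1*(-534) = -5699 + 534 = -5165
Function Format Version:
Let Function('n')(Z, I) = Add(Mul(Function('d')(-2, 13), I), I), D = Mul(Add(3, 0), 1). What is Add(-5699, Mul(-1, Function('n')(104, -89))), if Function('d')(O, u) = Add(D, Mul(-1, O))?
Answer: -5165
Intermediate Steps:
D = 3 (D = Mul(3, 1) = 3)
Function('d')(O, u) = Add(3, Mul(-1, O))
Function('n')(Z, I) = Mul(6, I) (Function('n')(Z, I) = Add(Mul(Add(3, Mul(-1, -2)), I), I) = Add(Mul(Add(3, 2), I), I) = Add(Mul(5, I), I) = Mul(6, I))
Add(-5699, Mul(-1, Function('n')(104, -89))) = Add(-5699, Mul(-1, Mul(6, -89))) = Add(-5699, Mul(-1, -534)) = Add(-5699, 534) = -5165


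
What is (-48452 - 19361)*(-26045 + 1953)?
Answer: 1633750796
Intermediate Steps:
(-48452 - 19361)*(-26045 + 1953) = -67813*(-24092) = 1633750796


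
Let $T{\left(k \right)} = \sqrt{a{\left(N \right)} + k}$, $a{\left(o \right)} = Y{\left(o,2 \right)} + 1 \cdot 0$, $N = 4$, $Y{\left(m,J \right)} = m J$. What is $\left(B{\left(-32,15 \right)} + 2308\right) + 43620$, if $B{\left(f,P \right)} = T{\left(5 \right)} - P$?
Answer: $45913 + \sqrt{13} \approx 45917.0$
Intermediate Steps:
$Y{\left(m,J \right)} = J m$
$a{\left(o \right)} = 2 o$ ($a{\left(o \right)} = 2 o + 1 \cdot 0 = 2 o + 0 = 2 o$)
$T{\left(k \right)} = \sqrt{8 + k}$ ($T{\left(k \right)} = \sqrt{2 \cdot 4 + k} = \sqrt{8 + k}$)
$B{\left(f,P \right)} = \sqrt{13} - P$ ($B{\left(f,P \right)} = \sqrt{8 + 5} - P = \sqrt{13} - P$)
$\left(B{\left(-32,15 \right)} + 2308\right) + 43620 = \left(\left(\sqrt{13} - 15\right) + 2308\right) + 43620 = \left(\left(-15 + \sqrt{13}\right) + 2308\right) + 43620 = \left(2293 + \sqrt{13}\right) + 43620 = 45913 + \sqrt{13}$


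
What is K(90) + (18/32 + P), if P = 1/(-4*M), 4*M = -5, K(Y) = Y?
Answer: 7261/80 ≈ 90.762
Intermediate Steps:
M = -5/4 (M = (¼)*(-5) = -5/4 ≈ -1.2500)
P = ⅕ (P = 1/(-4*(-5/4)) = 1/5 = ⅕ ≈ 0.20000)
K(90) + (18/32 + P) = 90 + (18/32 + ⅕) = 90 + (18*(1/32) + ⅕) = 90 + (9/16 + ⅕) = 90 + 61/80 = 7261/80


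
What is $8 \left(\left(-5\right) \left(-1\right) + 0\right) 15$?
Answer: $600$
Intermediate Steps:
$8 \left(\left(-5\right) \left(-1\right) + 0\right) 15 = 8 \left(5 + 0\right) 15 = 8 \cdot 5 \cdot 15 = 40 \cdot 15 = 600$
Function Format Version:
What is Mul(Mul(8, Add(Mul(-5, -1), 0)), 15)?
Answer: 600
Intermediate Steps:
Mul(Mul(8, Add(Mul(-5, -1), 0)), 15) = Mul(Mul(8, Add(5, 0)), 15) = Mul(Mul(8, 5), 15) = Mul(40, 15) = 600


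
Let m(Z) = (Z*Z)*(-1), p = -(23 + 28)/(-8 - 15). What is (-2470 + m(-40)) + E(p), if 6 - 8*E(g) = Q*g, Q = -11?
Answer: -748181/184 ≈ -4066.2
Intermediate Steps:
p = 51/23 (p = -51/(-23) = -51*(-1)/23 = -1*(-51/23) = 51/23 ≈ 2.2174)
E(g) = ¾ + 11*g/8 (E(g) = ¾ - (-11)*g/8 = ¾ + 11*g/8)
m(Z) = -Z² (m(Z) = Z²*(-1) = -Z²)
(-2470 + m(-40)) + E(p) = (-2470 - 1*(-40)²) + (¾ + (11/8)*(51/23)) = (-2470 - 1*1600) + (¾ + 561/184) = (-2470 - 1600) + 699/184 = -4070 + 699/184 = -748181/184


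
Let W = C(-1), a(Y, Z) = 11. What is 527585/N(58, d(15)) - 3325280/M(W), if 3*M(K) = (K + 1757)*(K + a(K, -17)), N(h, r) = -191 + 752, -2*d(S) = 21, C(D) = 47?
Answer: 563702585/667029 ≈ 845.09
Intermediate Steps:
d(S) = -21/2 (d(S) = -½*21 = -21/2)
N(h, r) = 561
W = 47
M(K) = (11 + K)*(1757 + K)/3 (M(K) = ((K + 1757)*(K + 11))/3 = ((1757 + K)*(11 + K))/3 = ((11 + K)*(1757 + K))/3 = (11 + K)*(1757 + K)/3)
527585/N(58, d(15)) - 3325280/M(W) = 527585/561 - 3325280/(19327/3 + (⅓)*47² + (1768/3)*47) = 527585*(1/561) - 3325280/(19327/3 + (⅓)*2209 + 83096/3) = 527585/561 - 3325280/(19327/3 + 2209/3 + 83096/3) = 527585/561 - 3325280/104632/3 = 527585/561 - 3325280*3/104632 = 527585/561 - 1246980/13079 = 563702585/667029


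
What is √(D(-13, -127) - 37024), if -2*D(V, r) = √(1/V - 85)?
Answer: √(-25028224 - 26*I*√14378)/26 ≈ 0.011984 - 192.42*I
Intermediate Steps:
D(V, r) = -√(-85 + 1/V)/2 (D(V, r) = -√(1/V - 85)/2 = -√(-85 + 1/V)/2)
√(D(-13, -127) - 37024) = √(-√(-85 + 1/(-13))/2 - 37024) = √(-√(-85 - 1/13)/2 - 37024) = √(-I*√14378/26 - 37024) = √(-37024 - I*√14378/26)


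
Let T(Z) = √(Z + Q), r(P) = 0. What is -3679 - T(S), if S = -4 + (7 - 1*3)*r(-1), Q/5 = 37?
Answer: -3679 - √181 ≈ -3692.5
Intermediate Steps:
Q = 185 (Q = 5*37 = 185)
S = -4 (S = -4 + (7 - 1*3)*0 = -4 + (7 - 3)*0 = -4 + 4*0 = -4 + 0 = -4)
T(Z) = √(185 + Z) (T(Z) = √(Z + 185) = √(185 + Z))
-3679 - T(S) = -3679 - √(185 - 4) = -3679 - √181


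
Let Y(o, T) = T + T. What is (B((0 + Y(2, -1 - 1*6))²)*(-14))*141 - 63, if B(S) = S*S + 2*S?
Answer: -76607055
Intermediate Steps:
Y(o, T) = 2*T
B(S) = S² + 2*S
(B((0 + Y(2, -1 - 1*6))²)*(-14))*141 - 63 = (((0 + 2*(-1 - 1*6))²*(2 + (0 + 2*(-1 - 1*6))²))*(-14))*141 - 63 = (((0 + 2*(-1 - 6))²*(2 + (0 + 2*(-1 - 6))²))*(-14))*141 - 63 = (((0 + 2*(-7))²*(2 + (0 + 2*(-7))²))*(-14))*141 - 63 = (((0 - 14)²*(2 + (0 - 14)²))*(-14))*141 - 63 = (((-14)²*(2 + (-14)²))*(-14))*141 - 63 = ((196*(2 + 196))*(-14))*141 - 63 = ((196*198)*(-14))*141 - 63 = (38808*(-14))*141 - 63 = -543312*141 - 63 = -76606992 - 63 = -76607055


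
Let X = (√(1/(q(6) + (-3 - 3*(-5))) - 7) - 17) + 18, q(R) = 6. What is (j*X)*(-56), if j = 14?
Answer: -784 - 1960*I*√10/3 ≈ -784.0 - 2066.0*I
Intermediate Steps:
X = 1 + 5*I*√10/6 (X = (√(1/(6 + (-3 - 3*(-5))) - 7) - 17) + 18 = (√(1/(6 + (-3 + 15)) - 7) - 17) + 18 = (√(1/(6 + 12) - 7) - 17) + 18 = (√(1/18 - 7) - 17) + 18 = (√(-125/18) - 17) + 18 = (5*I*√10/6 - 17) + 18 = (-17 + 5*I*√10/6) + 18 = 1 + 5*I*√10/6 ≈ 1.0 + 2.6352*I)
(j*X)*(-56) = (14*(1 + 5*I*√10/6))*(-56) = (14 + 35*I*√10/3)*(-56) = -784 - 1960*I*√10/3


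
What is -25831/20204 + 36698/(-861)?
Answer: -763686883/17395644 ≈ -43.901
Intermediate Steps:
-25831/20204 + 36698/(-861) = -25831*1/20204 + 36698*(-1/861) = -25831/20204 - 36698/861 = -763686883/17395644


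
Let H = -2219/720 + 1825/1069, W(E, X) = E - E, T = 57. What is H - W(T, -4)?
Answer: -1058111/769680 ≈ -1.3747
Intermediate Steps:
W(E, X) = 0
H = -1058111/769680 (H = -2219*1/720 + 1825*(1/1069) = -2219/720 + 1825/1069 = -1058111/769680 ≈ -1.3747)
H - W(T, -4) = -1058111/769680 - 1*0 = -1058111/769680 + 0 = -1058111/769680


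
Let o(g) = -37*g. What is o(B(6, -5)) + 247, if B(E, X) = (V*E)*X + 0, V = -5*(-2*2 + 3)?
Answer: 5797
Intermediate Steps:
V = 5 (V = -5*(-4 + 3) = -5*(-1) = 5)
B(E, X) = 5*E*X (B(E, X) = (5*E)*X + 0 = 5*E*X + 0 = 5*E*X)
o(B(6, -5)) + 247 = -185*6*(-5) + 247 = -37*(-150) + 247 = 5550 + 247 = 5797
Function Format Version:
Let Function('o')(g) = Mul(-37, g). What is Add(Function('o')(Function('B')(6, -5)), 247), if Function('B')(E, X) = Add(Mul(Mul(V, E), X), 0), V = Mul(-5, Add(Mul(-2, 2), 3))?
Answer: 5797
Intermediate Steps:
V = 5 (V = Mul(-5, Add(-4, 3)) = Mul(-5, -1) = 5)
Function('B')(E, X) = Mul(5, E, X) (Function('B')(E, X) = Add(Mul(Mul(5, E), X), 0) = Add(Mul(5, E, X), 0) = Mul(5, E, X))
Add(Function('o')(Function('B')(6, -5)), 247) = Add(Mul(-37, Mul(5, 6, -5)), 247) = Add(Mul(-37, -150), 247) = Add(5550, 247) = 5797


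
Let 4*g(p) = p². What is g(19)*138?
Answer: 24909/2 ≈ 12455.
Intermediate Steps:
g(p) = p²/4
g(19)*138 = ((¼)*19²)*138 = ((¼)*361)*138 = (361/4)*138 = 24909/2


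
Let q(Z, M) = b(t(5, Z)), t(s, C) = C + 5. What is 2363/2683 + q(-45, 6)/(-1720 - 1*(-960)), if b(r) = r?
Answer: 47580/50977 ≈ 0.93336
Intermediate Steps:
t(s, C) = 5 + C
q(Z, M) = 5 + Z
2363/2683 + q(-45, 6)/(-1720 - 1*(-960)) = 2363/2683 + (5 - 45)/(-1720 - 1*(-960)) = 2363*(1/2683) - 40/(-1720 + 960) = 2363/2683 - 40/(-760) = 2363/2683 - 40*(-1/760) = 2363/2683 + 1/19 = 47580/50977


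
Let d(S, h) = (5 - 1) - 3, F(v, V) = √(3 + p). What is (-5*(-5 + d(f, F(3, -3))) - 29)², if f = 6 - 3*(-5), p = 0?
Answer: 81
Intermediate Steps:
F(v, V) = √3 (F(v, V) = √(3 + 0) = √3)
f = 21 (f = 6 + 15 = 21)
d(S, h) = 1 (d(S, h) = 4 - 3 = 1)
(-5*(-5 + d(f, F(3, -3))) - 29)² = (-5*(-5 + 1) - 29)² = (-5*(-4) - 29)² = (20 - 29)² = (-9)² = 81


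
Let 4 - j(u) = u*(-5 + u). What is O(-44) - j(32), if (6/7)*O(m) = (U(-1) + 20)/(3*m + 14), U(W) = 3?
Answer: 608719/708 ≈ 859.77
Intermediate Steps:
j(u) = 4 - u*(-5 + u)
O(m) = 161/(6*(14 + 3*m)) (O(m) = 7*((3 + 20)/(3*m + 14))/6 = 7*(23/(14 + 3*m))/6 = 161/(6*(14 + 3*m)))
O(-44) - j(32) = 161/(6*(14 + 3*(-44))) - (4 - 1*32² + 5*32) = 161/(6*(14 - 132)) - (4 - 1*1024 + 160) = (161/6)/(-118) - (4 - 1024 + 160) = (161/6)*(-1/118) - 1*(-860) = -161/708 + 860 = 608719/708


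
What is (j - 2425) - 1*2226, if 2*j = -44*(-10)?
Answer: -4431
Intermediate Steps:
j = 220 (j = (-44*(-10))/2 = (½)*440 = 220)
(j - 2425) - 1*2226 = (220 - 2425) - 1*2226 = -2205 - 2226 = -4431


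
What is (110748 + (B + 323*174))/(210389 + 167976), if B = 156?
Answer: 167106/378365 ≈ 0.44165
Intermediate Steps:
(110748 + (B + 323*174))/(210389 + 167976) = (110748 + (156 + 323*174))/(210389 + 167976) = (110748 + (156 + 56202))/378365 = (110748 + 56358)*(1/378365) = 167106*(1/378365) = 167106/378365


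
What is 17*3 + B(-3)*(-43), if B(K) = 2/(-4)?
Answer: 145/2 ≈ 72.500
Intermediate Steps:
B(K) = -½ (B(K) = 2*(-¼) = -½)
17*3 + B(-3)*(-43) = 17*3 - ½*(-43) = 51 + 43/2 = 145/2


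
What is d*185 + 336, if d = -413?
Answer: -76069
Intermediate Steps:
d*185 + 336 = -413*185 + 336 = -76405 + 336 = -76069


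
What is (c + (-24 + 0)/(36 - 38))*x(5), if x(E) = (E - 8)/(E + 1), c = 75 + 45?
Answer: -66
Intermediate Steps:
c = 120
x(E) = (-8 + E)/(1 + E)
(c + (-24 + 0)/(36 - 38))*x(5) = (120 + (-24 + 0)/(36 - 38))*((-8 + 5)/(1 + 5)) = (120 - 24/(-2))*(-3/6) = (120 - 24*(-½))*((⅙)*(-3)) = (120 + 12)*(-½) = 132*(-½) = -66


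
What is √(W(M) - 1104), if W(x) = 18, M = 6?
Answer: I*√1086 ≈ 32.955*I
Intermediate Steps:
√(W(M) - 1104) = √(18 - 1104) = √(-1086) = I*√1086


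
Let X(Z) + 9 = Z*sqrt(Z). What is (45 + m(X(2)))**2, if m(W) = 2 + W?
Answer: 1452 + 152*sqrt(2) ≈ 1667.0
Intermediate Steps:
X(Z) = -9 + Z**(3/2) (X(Z) = -9 + Z*sqrt(Z) = -9 + Z**(3/2))
(45 + m(X(2)))**2 = (45 + (2 + (-9 + 2**(3/2))))**2 = (45 + (2 + (-9 + 2*sqrt(2))))**2 = (45 + (-7 + 2*sqrt(2)))**2 = (38 + 2*sqrt(2))**2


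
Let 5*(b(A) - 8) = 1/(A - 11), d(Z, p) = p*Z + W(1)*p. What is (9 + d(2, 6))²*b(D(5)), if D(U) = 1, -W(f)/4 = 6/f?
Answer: 6036471/50 ≈ 1.2073e+5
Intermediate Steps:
W(f) = -24/f
d(Z, p) = -24*p + Z*p (d(Z, p) = p*Z + (-24/1)*p = Z*p + (-24*1)*p = Z*p - 24*p = -24*p + Z*p)
b(A) = 8 + 1/(5*(-11 + A)) (b(A) = 8 + 1/(5*(A - 11)) = 8 + 1/(5*(-11 + A)))
(9 + d(2, 6))²*b(D(5)) = (9 + 6*(-24 + 2))²*((-439 + 40*1)/(5*(-11 + 1))) = (9 + 6*(-22))²*((⅕)*(-439 + 40)/(-10)) = (9 - 132)²*((⅕)*(-⅒)*(-399)) = (-123)²*(399/50) = 15129*(399/50) = 6036471/50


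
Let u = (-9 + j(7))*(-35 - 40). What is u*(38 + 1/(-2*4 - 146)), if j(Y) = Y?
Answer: 438825/77 ≈ 5699.0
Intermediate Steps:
u = 150 (u = (-9 + 7)*(-35 - 40) = -2*(-75) = 150)
u*(38 + 1/(-2*4 - 146)) = 150*(38 + 1/(-2*4 - 146)) = 150*(38 + 1/(-8 - 146)) = 150*(38 + 1/(-154)) = 150*(38 - 1/154) = 150*(5851/154) = 438825/77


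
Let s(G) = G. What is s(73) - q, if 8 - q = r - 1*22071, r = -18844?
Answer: -40850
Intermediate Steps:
q = 40923 (q = 8 - (-18844 - 1*22071) = 8 - (-18844 - 22071) = 8 - 1*(-40915) = 8 + 40915 = 40923)
s(73) - q = 73 - 1*40923 = 73 - 40923 = -40850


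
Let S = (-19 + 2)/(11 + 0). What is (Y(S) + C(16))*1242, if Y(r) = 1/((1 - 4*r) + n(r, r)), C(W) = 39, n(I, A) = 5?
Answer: 3252177/67 ≈ 48540.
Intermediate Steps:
S = -17/11 ≈ -1.5455
Y(r) = 1/(6 - 4*r) (Y(r) = 1/((1 - 4*r) + 5) = 1/(6 - 4*r))
(Y(S) + C(16))*1242 = (1/(2*(3 - 2*(-17/11))) + 39)*1242 = (1/(2*(3 + 34/11)) + 39)*1242 = (1/(2*(67/11)) + 39)*1242 = ((1/2)*(11/67) + 39)*1242 = (11/134 + 39)*1242 = (5237/134)*1242 = 3252177/67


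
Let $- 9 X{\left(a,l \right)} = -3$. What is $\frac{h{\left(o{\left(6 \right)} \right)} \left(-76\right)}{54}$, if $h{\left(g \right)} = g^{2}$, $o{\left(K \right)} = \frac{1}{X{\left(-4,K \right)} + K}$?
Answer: $- \frac{2}{57} \approx -0.035088$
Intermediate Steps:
$X{\left(a,l \right)} = \frac{1}{3}$ ($X{\left(a,l \right)} = \left(- \frac{1}{9}\right) \left(-3\right) = \frac{1}{3}$)
$o{\left(K \right)} = \frac{1}{\frac{1}{3} + K}$
$\frac{h{\left(o{\left(6 \right)} \right)} \left(-76\right)}{54} = \frac{\left(\frac{3}{1 + 3 \cdot 6}\right)^{2} \left(-76\right)}{54} = \left(\frac{3}{1 + 18}\right)^{2} \left(-76\right) \frac{1}{54} = \left(\frac{3}{19}\right)^{2} \left(-76\right) \frac{1}{54} = \frac{9}{361} \left(-76\right) \frac{1}{54} = \left(- \frac{36}{19}\right) \frac{1}{54} = - \frac{2}{57}$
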